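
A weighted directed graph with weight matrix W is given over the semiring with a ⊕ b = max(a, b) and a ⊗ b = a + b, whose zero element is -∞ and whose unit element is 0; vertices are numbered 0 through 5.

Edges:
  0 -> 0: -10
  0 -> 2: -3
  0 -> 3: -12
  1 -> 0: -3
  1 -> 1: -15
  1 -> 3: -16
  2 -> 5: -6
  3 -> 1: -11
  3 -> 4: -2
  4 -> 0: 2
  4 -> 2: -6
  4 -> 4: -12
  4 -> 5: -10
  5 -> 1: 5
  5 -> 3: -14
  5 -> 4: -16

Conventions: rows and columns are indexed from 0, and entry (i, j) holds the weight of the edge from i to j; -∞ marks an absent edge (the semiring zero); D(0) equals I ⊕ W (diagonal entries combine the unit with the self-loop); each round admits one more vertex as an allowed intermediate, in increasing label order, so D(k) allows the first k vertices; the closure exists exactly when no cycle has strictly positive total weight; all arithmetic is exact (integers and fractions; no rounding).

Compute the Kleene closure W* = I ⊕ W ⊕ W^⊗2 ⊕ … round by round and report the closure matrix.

D(0):
  [0, -∞, -3, -12, -∞, -∞]
  [-3, 0, -∞, -16, -∞, -∞]
  [-∞, -∞, 0, -∞, -∞, -6]
  [-∞, -11, -∞, 0, -2, -∞]
  [2, -∞, -6, -∞, 0, -10]
  [-∞, 5, -∞, -14, -16, 0]
D(1):
  [0, -∞, -3, -12, -∞, -∞]
  [-3, 0, -6, -15, -∞, -∞]
  [-∞, -∞, 0, -∞, -∞, -6]
  [-∞, -11, -∞, 0, -2, -∞]
  [2, -∞, -1, -10, 0, -10]
  [-∞, 5, -∞, -14, -16, 0]
D(2):
  [0, -∞, -3, -12, -∞, -∞]
  [-3, 0, -6, -15, -∞, -∞]
  [-∞, -∞, 0, -∞, -∞, -6]
  [-14, -11, -17, 0, -2, -∞]
  [2, -∞, -1, -10, 0, -10]
  [2, 5, -1, -10, -16, 0]
D(3):
  [0, -∞, -3, -12, -∞, -9]
  [-3, 0, -6, -15, -∞, -12]
  [-∞, -∞, 0, -∞, -∞, -6]
  [-14, -11, -17, 0, -2, -23]
  [2, -∞, -1, -10, 0, -7]
  [2, 5, -1, -10, -16, 0]
D(4):
  [0, -23, -3, -12, -14, -9]
  [-3, 0, -6, -15, -17, -12]
  [-∞, -∞, 0, -∞, -∞, -6]
  [-14, -11, -17, 0, -2, -23]
  [2, -21, -1, -10, 0, -7]
  [2, 5, -1, -10, -12, 0]
D(5):
  [0, -23, -3, -12, -14, -9]
  [-3, 0, -6, -15, -17, -12]
  [-∞, -∞, 0, -∞, -∞, -6]
  [0, -11, -3, 0, -2, -9]
  [2, -21, -1, -10, 0, -7]
  [2, 5, -1, -10, -12, 0]
D(6):
  [0, -4, -3, -12, -14, -9]
  [-3, 0, -6, -15, -17, -12]
  [-4, -1, 0, -16, -18, -6]
  [0, -4, -3, 0, -2, -9]
  [2, -2, -1, -10, 0, -7]
  [2, 5, -1, -10, -12, 0]
Answer: W* = [[0, -4, -3, -12, -14, -9], [-3, 0, -6, -15, -17, -12], [-4, -1, 0, -16, -18, -6], [0, -4, -3, 0, -2, -9], [2, -2, -1, -10, 0, -7], [2, 5, -1, -10, -12, 0]]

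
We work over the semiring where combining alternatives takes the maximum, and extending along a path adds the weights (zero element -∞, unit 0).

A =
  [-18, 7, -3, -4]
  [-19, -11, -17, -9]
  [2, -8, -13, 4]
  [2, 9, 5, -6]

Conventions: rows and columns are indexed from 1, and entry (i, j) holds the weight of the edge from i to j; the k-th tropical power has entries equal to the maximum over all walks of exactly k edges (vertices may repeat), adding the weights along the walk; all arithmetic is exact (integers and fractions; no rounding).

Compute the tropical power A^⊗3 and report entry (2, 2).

A^⊗2:
  [-1, 5, 1, 1]
  [-7, 0, -4, -13]
  [6, 13, 9, -2]
  [7, 9, -1, 9]
A^⊗3:
  [3, 10, 6, 5]
  [-2, 0, -8, 0]
  [11, 13, 3, 13]
  [11, 18, 14, 3]
Key observation: the optimum is the walk 2->4->1->2, with weight (-9) + 2 + 7 = 0.
Optimal value attained by: walk 2->4->1->2.
Answer: (A^⊗3)[2][2] = 0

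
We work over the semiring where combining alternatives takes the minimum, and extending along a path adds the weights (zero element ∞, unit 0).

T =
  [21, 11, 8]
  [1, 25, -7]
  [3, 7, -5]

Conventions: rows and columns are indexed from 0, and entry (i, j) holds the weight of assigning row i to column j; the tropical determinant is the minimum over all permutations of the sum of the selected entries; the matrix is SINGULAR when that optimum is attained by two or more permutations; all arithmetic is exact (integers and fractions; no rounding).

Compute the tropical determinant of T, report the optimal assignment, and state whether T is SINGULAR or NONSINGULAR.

σ = (0, 1, 2): 21 + 25 + (-5) = 41
σ = (0, 2, 1): 21 + (-7) + 7 = 21
σ = (1, 0, 2): 11 + 1 + (-5) = 7
σ = (1, 2, 0): 11 + (-7) + 3 = 7
σ = (2, 0, 1): 8 + 1 + 7 = 16
σ = (2, 1, 0): 8 + 25 + 3 = 36
Optimal value attained by: σ = (1, 0, 2).
Answer: det⊕(T) = 7; verdict: SINGULAR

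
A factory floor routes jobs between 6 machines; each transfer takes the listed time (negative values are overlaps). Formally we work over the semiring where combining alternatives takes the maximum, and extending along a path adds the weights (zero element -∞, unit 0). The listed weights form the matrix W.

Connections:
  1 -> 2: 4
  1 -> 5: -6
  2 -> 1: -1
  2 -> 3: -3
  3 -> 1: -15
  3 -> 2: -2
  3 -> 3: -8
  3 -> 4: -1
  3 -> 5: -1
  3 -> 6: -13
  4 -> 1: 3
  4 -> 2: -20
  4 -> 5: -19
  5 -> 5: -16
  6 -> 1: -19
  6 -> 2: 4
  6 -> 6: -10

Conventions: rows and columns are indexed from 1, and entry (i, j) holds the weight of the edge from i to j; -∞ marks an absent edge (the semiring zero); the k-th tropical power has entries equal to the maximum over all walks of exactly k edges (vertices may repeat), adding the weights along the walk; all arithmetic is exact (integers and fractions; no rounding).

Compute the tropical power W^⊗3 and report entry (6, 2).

W^⊗2:
  [3, -∞, 1, -∞, -22, -∞]
  [-18, 3, -11, -4, -4, -16]
  [2, -9, -5, -9, -9, -21]
  [-21, 7, -23, -∞, -3, -∞]
  [-∞, -∞, -∞, -∞, -32, -∞]
  [3, -6, 1, -∞, -25, -20]
W^⊗3:
  [-14, 7, -7, 0, 0, -12]
  [2, -12, 0, -12, -12, -24]
  [-6, 6, -12, -6, -4, -18]
  [6, -17, 4, -24, -19, -36]
  [-∞, -∞, -∞, -∞, -48, -∞]
  [-7, 7, -7, 0, 0, -12]
Key observation: the optimum is the walk 6->2->1->2, with weight 4 + (-1) + 4 = 7.
Optimal value attained by: walk 6->2->1->2.
Answer: (W^⊗3)[6][2] = 7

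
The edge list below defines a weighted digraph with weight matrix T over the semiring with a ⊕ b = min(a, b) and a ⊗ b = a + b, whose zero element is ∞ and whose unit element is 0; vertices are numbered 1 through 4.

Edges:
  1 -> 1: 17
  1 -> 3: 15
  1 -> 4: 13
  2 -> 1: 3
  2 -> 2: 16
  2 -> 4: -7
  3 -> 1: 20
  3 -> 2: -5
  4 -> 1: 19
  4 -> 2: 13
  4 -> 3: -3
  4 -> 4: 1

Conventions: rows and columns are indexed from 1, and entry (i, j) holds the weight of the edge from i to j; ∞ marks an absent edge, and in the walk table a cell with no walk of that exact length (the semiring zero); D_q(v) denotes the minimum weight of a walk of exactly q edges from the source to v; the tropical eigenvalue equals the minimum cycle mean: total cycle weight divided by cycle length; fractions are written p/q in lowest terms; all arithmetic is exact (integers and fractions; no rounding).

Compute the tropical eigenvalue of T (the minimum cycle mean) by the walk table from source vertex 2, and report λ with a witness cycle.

q=0: [∞, 0, ∞, ∞]
q=1: [3, 16, ∞, -7]
q=2: [12, 6, -10, -6]
q=3: [9, -15, -9, -5]
q=4: [-12, -14, -8, -22]
Optimal cycle mean attained by: cycle 2->4->3->2, total (-7) + (-3) + (-5), length 3.
Answer: λ = -5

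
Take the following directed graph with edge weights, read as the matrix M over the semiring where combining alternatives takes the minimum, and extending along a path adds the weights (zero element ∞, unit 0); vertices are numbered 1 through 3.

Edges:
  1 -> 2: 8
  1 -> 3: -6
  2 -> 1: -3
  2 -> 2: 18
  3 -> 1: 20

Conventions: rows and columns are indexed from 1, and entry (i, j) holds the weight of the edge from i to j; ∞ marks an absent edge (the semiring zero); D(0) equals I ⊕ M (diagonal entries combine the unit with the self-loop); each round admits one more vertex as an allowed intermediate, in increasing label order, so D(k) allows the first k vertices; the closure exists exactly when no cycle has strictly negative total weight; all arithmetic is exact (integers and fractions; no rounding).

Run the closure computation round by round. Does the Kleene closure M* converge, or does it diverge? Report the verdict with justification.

D(0):
  [0, 8, -6]
  [-3, 0, ∞]
  [20, ∞, 0]
D(1):
  [0, 8, -6]
  [-3, 0, -9]
  [20, 28, 0]
D(2):
  [0, 8, -6]
  [-3, 0, -9]
  [20, 28, 0]
D(3):
  [0, 8, -6]
  [-3, 0, -9]
  [20, 28, 0]
Key observation: every diagonal entry stays at the unit through all rounds, so no improving cycle exists.
Answer: CONVERGES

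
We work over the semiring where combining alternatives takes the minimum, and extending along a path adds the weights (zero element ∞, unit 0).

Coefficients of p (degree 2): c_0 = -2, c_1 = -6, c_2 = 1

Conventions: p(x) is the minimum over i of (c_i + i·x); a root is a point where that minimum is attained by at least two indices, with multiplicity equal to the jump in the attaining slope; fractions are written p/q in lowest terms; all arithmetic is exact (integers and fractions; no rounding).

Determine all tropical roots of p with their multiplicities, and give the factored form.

hull edge (i=0, c=-2) to (i=1, c=-6): slope -4, span 1
hull edge (i=1, c=-6) to (i=2, c=1): slope 7, span 1
Factored form: p(x) = 1 ⊗ (x ⊕ (-7)) ⊗ (x ⊕ 4)
Answer: roots = -7 (mult 1), 4 (mult 1)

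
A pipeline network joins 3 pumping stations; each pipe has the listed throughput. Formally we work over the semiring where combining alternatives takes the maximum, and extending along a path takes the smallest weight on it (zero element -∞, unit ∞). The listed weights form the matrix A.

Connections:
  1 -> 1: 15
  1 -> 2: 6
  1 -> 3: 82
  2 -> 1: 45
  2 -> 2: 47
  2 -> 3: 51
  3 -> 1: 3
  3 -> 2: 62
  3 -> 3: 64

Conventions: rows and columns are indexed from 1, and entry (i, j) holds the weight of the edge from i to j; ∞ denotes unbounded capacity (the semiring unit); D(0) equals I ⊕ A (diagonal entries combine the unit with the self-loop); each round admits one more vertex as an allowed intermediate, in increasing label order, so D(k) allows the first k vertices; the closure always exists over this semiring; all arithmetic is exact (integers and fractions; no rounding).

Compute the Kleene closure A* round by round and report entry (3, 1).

D(0):
  [∞, 6, 82]
  [45, ∞, 51]
  [3, 62, ∞]
D(1):
  [∞, 6, 82]
  [45, ∞, 51]
  [3, 62, ∞]
D(2):
  [∞, 6, 82]
  [45, ∞, 51]
  [45, 62, ∞]
D(3):
  [∞, 62, 82]
  [45, ∞, 51]
  [45, 62, ∞]
Answer: A*[3][1] = 45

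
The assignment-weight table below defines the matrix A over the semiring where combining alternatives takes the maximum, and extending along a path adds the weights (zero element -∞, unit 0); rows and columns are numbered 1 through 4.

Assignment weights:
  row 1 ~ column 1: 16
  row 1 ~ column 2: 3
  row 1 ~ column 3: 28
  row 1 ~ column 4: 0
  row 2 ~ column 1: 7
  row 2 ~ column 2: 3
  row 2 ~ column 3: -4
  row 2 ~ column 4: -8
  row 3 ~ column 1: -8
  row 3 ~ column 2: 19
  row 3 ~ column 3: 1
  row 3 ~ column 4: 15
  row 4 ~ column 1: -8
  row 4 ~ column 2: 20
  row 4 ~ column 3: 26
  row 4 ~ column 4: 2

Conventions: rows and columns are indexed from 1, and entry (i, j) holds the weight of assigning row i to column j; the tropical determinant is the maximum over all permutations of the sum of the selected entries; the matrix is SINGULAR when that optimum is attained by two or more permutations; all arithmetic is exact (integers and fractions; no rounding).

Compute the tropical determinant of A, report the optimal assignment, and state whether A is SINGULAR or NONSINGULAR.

σ = (1, 2, 3, 4): 16 + 3 + 1 + 2 = 22
σ = (1, 2, 4, 3): 16 + 3 + 15 + 26 = 60
σ = (1, 3, 2, 4): 16 + (-4) + 19 + 2 = 33
σ = (1, 3, 4, 2): 16 + (-4) + 15 + 20 = 47
σ = (1, 4, 2, 3): 16 + (-8) + 19 + 26 = 53
σ = (1, 4, 3, 2): 16 + (-8) + 1 + 20 = 29
σ = (2, 1, 3, 4): 3 + 7 + 1 + 2 = 13
σ = (2, 1, 4, 3): 3 + 7 + 15 + 26 = 51
σ = (2, 3, 1, 4): 3 + (-4) + (-8) + 2 = -7
σ = (2, 3, 4, 1): 3 + (-4) + 15 + (-8) = 6
σ = (2, 4, 1, 3): 3 + (-8) + (-8) + 26 = 13
σ = (2, 4, 3, 1): 3 + (-8) + 1 + (-8) = -12
σ = (3, 1, 2, 4): 28 + 7 + 19 + 2 = 56
σ = (3, 1, 4, 2): 28 + 7 + 15 + 20 = 70
σ = (3, 2, 1, 4): 28 + 3 + (-8) + 2 = 25
σ = (3, 2, 4, 1): 28 + 3 + 15 + (-8) = 38
σ = (3, 4, 1, 2): 28 + (-8) + (-8) + 20 = 32
σ = (3, 4, 2, 1): 28 + (-8) + 19 + (-8) = 31
σ = (4, 1, 2, 3): 0 + 7 + 19 + 26 = 52
σ = (4, 1, 3, 2): 0 + 7 + 1 + 20 = 28
σ = (4, 2, 1, 3): 0 + 3 + (-8) + 26 = 21
σ = (4, 2, 3, 1): 0 + 3 + 1 + (-8) = -4
σ = (4, 3, 1, 2): 0 + (-4) + (-8) + 20 = 8
σ = (4, 3, 2, 1): 0 + (-4) + 19 + (-8) = 7
Optimal value attained by: σ = (3, 1, 4, 2).
Answer: det⊕(A) = 70; verdict: NONSINGULAR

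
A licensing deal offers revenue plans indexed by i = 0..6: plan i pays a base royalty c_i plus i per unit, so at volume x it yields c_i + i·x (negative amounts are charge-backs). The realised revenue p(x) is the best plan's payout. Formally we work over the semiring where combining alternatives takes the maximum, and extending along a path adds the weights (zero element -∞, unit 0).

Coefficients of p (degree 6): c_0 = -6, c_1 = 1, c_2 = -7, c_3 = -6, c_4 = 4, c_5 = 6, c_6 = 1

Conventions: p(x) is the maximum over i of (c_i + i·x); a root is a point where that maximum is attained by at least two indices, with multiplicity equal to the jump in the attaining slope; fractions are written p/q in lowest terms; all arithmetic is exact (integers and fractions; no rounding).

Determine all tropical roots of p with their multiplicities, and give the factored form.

hull edge (i=0, c=-6) to (i=1, c=1): slope 7, span 1
hull edge (i=1, c=1) to (i=5, c=6): slope 5/4, span 4
hull edge (i=5, c=6) to (i=6, c=1): slope -5, span 1
Factored form: p(x) = 1 ⊗ (x ⊕ (-7)) ⊗ (x ⊕ (-5/4)) ⊗ (x ⊕ (-5/4)) ⊗ (x ⊕ (-5/4)) ⊗ (x ⊕ (-5/4)) ⊗ (x ⊕ 5)
Answer: roots = -7 (mult 1), -5/4 (mult 4), 5 (mult 1)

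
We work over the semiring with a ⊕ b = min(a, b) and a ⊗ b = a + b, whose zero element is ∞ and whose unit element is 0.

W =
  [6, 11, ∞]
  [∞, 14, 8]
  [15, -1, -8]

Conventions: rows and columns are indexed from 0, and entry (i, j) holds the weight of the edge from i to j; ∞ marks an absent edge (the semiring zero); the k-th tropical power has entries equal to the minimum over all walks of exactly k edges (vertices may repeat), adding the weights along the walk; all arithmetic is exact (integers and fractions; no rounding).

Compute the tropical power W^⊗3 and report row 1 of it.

W^⊗2:
  [12, 17, 19]
  [23, 7, 0]
  [7, -9, -16]
W^⊗3:
  [18, 18, 11]
  [15, -1, -8]
  [-1, -17, -24]
Answer: row 1 of W^⊗3 = [15, -1, -8]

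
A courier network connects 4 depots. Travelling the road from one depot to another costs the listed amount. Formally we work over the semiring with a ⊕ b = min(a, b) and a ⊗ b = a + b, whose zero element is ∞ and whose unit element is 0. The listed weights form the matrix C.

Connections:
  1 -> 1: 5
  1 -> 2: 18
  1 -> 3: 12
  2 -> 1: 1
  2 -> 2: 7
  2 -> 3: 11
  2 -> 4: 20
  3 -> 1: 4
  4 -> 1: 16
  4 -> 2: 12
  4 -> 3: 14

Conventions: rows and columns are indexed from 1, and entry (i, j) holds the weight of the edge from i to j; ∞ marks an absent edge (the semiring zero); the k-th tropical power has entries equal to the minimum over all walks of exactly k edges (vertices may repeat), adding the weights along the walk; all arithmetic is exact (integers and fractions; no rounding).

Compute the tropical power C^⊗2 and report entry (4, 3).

C^⊗2:
  [10, 23, 17, 38]
  [6, 14, 13, 27]
  [9, 22, 16, ∞]
  [13, 19, 23, 32]
Key observation: the optimum is the walk 4->2->3, with weight 12 + 11 = 23.
Optimal value attained by: walk 4->2->3.
Answer: (C^⊗2)[4][3] = 23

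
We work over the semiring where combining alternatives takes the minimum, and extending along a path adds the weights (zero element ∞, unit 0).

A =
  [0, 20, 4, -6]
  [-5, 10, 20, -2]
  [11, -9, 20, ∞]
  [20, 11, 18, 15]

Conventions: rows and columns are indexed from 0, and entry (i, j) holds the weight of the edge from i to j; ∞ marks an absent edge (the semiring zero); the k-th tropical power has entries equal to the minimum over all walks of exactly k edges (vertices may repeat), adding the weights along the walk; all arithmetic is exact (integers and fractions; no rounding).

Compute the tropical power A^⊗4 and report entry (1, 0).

A^⊗2:
  [0, -5, 4, -6]
  [-5, 9, -1, -11]
  [-14, 1, 11, -11]
  [6, 9, 24, 9]
A^⊗3:
  [-10, -5, 4, -7]
  [-5, -10, -1, -11]
  [-14, 0, -10, -20]
  [4, 15, 10, 0]
A^⊗4:
  [-10, -5, -6, -16]
  [-15, -10, -1, -12]
  [-14, -19, -10, -20]
  [4, 1, 8, -2]
Key observation: the optimum is the walk 1->0->2->1->0, with weight (-5) + 4 + (-9) + (-5) = -15.
Optimal value attained by: walk 1->0->2->1->0.
Answer: (A^⊗4)[1][0] = -15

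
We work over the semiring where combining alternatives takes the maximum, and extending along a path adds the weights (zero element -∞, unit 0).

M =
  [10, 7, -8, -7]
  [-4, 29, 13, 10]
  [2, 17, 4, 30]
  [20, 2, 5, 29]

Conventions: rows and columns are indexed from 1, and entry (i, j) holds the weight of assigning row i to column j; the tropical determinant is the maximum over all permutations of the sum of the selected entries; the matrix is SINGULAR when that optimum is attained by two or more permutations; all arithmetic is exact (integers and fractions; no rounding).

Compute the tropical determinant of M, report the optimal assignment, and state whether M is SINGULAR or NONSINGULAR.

σ = (1, 2, 3, 4): 10 + 29 + 4 + 29 = 72
σ = (1, 2, 4, 3): 10 + 29 + 30 + 5 = 74
σ = (1, 3, 2, 4): 10 + 13 + 17 + 29 = 69
σ = (1, 3, 4, 2): 10 + 13 + 30 + 2 = 55
σ = (1, 4, 2, 3): 10 + 10 + 17 + 5 = 42
σ = (1, 4, 3, 2): 10 + 10 + 4 + 2 = 26
σ = (2, 1, 3, 4): 7 + (-4) + 4 + 29 = 36
σ = (2, 1, 4, 3): 7 + (-4) + 30 + 5 = 38
σ = (2, 3, 1, 4): 7 + 13 + 2 + 29 = 51
σ = (2, 3, 4, 1): 7 + 13 + 30 + 20 = 70
σ = (2, 4, 1, 3): 7 + 10 + 2 + 5 = 24
σ = (2, 4, 3, 1): 7 + 10 + 4 + 20 = 41
σ = (3, 1, 2, 4): (-8) + (-4) + 17 + 29 = 34
σ = (3, 1, 4, 2): (-8) + (-4) + 30 + 2 = 20
σ = (3, 2, 1, 4): (-8) + 29 + 2 + 29 = 52
σ = (3, 2, 4, 1): (-8) + 29 + 30 + 20 = 71
σ = (3, 4, 1, 2): (-8) + 10 + 2 + 2 = 6
σ = (3, 4, 2, 1): (-8) + 10 + 17 + 20 = 39
σ = (4, 1, 2, 3): (-7) + (-4) + 17 + 5 = 11
σ = (4, 1, 3, 2): (-7) + (-4) + 4 + 2 = -5
σ = (4, 2, 1, 3): (-7) + 29 + 2 + 5 = 29
σ = (4, 2, 3, 1): (-7) + 29 + 4 + 20 = 46
σ = (4, 3, 1, 2): (-7) + 13 + 2 + 2 = 10
σ = (4, 3, 2, 1): (-7) + 13 + 17 + 20 = 43
Optimal value attained by: σ = (1, 2, 4, 3).
Answer: det⊕(M) = 74; verdict: NONSINGULAR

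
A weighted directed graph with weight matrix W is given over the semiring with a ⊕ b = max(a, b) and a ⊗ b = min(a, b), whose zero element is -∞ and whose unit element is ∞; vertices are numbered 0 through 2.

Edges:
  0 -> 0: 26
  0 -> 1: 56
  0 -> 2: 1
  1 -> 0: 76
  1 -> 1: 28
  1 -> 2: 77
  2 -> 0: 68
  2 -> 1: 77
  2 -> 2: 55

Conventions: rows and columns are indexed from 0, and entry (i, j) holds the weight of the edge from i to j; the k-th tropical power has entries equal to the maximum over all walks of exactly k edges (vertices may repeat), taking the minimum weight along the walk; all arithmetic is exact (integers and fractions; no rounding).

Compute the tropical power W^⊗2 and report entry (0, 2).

W^⊗2:
  [56, 28, 56]
  [68, 77, 55]
  [76, 56, 77]
Key observation: the optimum is the walk 0->1->2, with weight 56 min 77 = 56.
Optimal value attained by: walk 0->1->2.
Answer: (W^⊗2)[0][2] = 56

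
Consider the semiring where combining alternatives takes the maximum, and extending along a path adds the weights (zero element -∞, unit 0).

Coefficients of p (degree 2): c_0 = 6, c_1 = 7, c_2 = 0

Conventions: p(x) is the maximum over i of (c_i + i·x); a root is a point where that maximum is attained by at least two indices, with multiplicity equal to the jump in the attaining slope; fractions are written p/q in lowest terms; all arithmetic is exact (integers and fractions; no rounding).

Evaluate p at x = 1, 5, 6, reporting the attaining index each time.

p(1) = max(6+0·1=6, 7+1·1=8, 0+2·1=2) = 8 (attained by i=1)
p(5) = max(6+0·5=6, 7+1·5=12, 0+2·5=10) = 12 (attained by i=1)
p(6) = max(6+0·6=6, 7+1·6=13, 0+2·6=12) = 13 (attained by i=1)
Answer: p(1) = 8; p(5) = 12; p(6) = 13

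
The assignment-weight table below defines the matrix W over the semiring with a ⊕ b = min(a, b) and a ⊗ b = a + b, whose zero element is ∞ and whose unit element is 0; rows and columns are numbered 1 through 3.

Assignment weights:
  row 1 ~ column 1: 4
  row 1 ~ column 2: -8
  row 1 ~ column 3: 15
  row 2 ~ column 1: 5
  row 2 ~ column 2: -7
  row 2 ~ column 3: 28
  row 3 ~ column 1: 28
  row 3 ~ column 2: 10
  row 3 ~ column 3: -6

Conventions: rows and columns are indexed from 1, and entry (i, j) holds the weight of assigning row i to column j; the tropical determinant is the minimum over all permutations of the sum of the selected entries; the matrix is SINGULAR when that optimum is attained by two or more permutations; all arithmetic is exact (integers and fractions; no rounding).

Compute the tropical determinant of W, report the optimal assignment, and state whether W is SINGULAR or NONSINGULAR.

σ = (1, 2, 3): 4 + (-7) + (-6) = -9
σ = (1, 3, 2): 4 + 28 + 10 = 42
σ = (2, 1, 3): (-8) + 5 + (-6) = -9
σ = (2, 3, 1): (-8) + 28 + 28 = 48
σ = (3, 1, 2): 15 + 5 + 10 = 30
σ = (3, 2, 1): 15 + (-7) + 28 = 36
Optimal value attained by: σ = (1, 2, 3).
Answer: det⊕(W) = -9; verdict: SINGULAR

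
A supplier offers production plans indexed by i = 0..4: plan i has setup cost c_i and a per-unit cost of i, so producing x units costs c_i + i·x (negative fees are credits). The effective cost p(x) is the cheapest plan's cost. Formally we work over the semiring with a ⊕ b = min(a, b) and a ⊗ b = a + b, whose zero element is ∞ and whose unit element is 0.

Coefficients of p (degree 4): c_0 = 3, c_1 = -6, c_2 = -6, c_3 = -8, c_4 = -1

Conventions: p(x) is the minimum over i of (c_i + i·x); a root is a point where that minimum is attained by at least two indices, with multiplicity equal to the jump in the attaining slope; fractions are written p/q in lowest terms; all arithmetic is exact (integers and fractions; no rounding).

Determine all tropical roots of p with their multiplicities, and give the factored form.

hull edge (i=0, c=3) to (i=1, c=-6): slope -9, span 1
hull edge (i=1, c=-6) to (i=3, c=-8): slope -1, span 2
hull edge (i=3, c=-8) to (i=4, c=-1): slope 7, span 1
Factored form: p(x) = -1 ⊗ (x ⊕ (-7)) ⊗ (x ⊕ 1) ⊗ (x ⊕ 1) ⊗ (x ⊕ 9)
Answer: roots = -7 (mult 1), 1 (mult 2), 9 (mult 1)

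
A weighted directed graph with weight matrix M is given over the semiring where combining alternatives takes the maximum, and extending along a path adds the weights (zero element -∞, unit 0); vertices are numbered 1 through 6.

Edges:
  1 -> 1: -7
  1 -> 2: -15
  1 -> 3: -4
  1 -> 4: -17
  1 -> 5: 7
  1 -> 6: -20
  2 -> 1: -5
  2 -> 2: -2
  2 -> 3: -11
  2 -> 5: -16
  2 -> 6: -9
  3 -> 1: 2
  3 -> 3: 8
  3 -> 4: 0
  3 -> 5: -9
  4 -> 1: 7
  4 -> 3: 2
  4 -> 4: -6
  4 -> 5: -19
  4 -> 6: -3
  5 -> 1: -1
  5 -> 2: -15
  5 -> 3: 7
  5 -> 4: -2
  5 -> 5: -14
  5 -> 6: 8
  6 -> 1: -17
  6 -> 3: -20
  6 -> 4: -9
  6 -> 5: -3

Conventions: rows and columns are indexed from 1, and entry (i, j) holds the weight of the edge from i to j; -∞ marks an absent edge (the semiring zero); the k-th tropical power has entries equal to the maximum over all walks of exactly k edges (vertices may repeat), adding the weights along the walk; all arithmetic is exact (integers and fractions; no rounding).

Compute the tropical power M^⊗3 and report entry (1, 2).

M^⊗2:
  [6, -8, 14, 5, 0, 15]
  [-7, -4, -3, -11, 2, -8]
  [10, -13, 16, 8, 9, -1]
  [4, -8, 10, 2, 14, -9]
  [9, -16, 15, 7, 6, -5]
  [-2, -18, 4, -5, -10, 5]
M^⊗3:
  [16, -9, 22, 14, 13, 8]
  [1, -6, 9, 0, 0, 10]
  [18, -5, 24, 16, 17, 17]
  [13, -1, 21, 12, 11, 22]
  [17, -6, 23, 15, 16, 14]
  [6, -17, 12, 4, 5, -2]
Key observation: the optimum is the walk 1->5->1->2, with weight 7 + (-1) + (-15) = -9.
Optimal value attained by: walk 1->5->1->2.
Answer: (M^⊗3)[1][2] = -9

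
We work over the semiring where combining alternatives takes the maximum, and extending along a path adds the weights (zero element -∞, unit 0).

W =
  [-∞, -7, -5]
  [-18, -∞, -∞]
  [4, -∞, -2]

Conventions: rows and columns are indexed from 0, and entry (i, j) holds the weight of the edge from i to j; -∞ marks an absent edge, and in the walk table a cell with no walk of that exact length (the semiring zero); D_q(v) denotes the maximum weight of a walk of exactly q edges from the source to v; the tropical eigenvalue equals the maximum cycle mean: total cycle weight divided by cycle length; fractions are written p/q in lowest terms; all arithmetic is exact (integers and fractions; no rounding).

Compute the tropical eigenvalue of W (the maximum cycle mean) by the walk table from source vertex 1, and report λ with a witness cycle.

q=0: [-∞, 0, -∞]
q=1: [-18, -∞, -∞]
q=2: [-∞, -25, -23]
q=3: [-19, -∞, -25]
Optimal cycle mean attained by: cycle 0->2->0, total (-5) + 4, length 2.
Answer: λ = -1/2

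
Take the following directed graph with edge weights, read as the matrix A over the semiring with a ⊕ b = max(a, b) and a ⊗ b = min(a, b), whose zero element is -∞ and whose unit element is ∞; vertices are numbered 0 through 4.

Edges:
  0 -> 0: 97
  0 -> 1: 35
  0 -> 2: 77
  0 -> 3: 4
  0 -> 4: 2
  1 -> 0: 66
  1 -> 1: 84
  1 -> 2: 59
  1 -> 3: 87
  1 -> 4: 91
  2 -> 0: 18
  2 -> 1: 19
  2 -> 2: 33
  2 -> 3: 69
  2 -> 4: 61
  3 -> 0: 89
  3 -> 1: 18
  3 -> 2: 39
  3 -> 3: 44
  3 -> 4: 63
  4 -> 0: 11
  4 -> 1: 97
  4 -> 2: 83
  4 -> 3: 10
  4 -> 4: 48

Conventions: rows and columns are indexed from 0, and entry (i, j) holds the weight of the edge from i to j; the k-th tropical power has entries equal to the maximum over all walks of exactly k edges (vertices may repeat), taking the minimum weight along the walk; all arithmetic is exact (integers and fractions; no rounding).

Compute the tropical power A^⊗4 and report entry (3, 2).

A^⊗2:
  [97, 35, 77, 69, 61]
  [87, 91, 83, 84, 84]
  [69, 61, 61, 44, 63]
  [89, 63, 77, 44, 48]
  [66, 84, 59, 87, 91]
A^⊗3:
  [97, 61, 77, 69, 63]
  [87, 84, 83, 87, 91]
  [69, 63, 69, 61, 61]
  [89, 63, 77, 69, 63]
  [87, 91, 83, 84, 84]
A^⊗4:
  [97, 63, 77, 69, 63]
  [87, 91, 83, 84, 84]
  [69, 63, 69, 69, 63]
  [89, 63, 77, 69, 63]
  [87, 84, 83, 87, 91]
Key observation: the optimum is the walk 3->0->0->0->2, with weight 89 min 97 min 97 min 77 = 77.
Optimal value attained by: walk 3->0->0->0->2.
Answer: (A^⊗4)[3][2] = 77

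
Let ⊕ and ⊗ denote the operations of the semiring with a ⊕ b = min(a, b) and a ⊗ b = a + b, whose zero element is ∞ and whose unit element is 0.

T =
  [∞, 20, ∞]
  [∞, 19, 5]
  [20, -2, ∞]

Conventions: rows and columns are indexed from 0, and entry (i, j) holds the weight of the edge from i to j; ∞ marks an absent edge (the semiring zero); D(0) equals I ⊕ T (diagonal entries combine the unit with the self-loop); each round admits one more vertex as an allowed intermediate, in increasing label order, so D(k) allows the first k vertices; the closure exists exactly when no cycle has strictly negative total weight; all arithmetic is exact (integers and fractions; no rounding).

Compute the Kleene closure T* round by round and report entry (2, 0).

D(0):
  [0, 20, ∞]
  [∞, 0, 5]
  [20, -2, 0]
D(1):
  [0, 20, ∞]
  [∞, 0, 5]
  [20, -2, 0]
D(2):
  [0, 20, 25]
  [∞, 0, 5]
  [20, -2, 0]
D(3):
  [0, 20, 25]
  [25, 0, 5]
  [20, -2, 0]
Answer: T*[2][0] = 20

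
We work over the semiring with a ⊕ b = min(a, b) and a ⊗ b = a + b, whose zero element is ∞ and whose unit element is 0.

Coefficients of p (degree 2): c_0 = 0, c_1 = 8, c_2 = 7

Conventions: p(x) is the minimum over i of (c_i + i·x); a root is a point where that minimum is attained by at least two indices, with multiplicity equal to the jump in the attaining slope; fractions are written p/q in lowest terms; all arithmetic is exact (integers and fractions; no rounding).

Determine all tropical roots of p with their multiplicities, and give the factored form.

hull edge (i=0, c=0) to (i=2, c=7): slope 7/2, span 2
Factored form: p(x) = 7 ⊗ (x ⊕ (-7/2)) ⊗ (x ⊕ (-7/2))
Answer: roots = -7/2 (mult 2)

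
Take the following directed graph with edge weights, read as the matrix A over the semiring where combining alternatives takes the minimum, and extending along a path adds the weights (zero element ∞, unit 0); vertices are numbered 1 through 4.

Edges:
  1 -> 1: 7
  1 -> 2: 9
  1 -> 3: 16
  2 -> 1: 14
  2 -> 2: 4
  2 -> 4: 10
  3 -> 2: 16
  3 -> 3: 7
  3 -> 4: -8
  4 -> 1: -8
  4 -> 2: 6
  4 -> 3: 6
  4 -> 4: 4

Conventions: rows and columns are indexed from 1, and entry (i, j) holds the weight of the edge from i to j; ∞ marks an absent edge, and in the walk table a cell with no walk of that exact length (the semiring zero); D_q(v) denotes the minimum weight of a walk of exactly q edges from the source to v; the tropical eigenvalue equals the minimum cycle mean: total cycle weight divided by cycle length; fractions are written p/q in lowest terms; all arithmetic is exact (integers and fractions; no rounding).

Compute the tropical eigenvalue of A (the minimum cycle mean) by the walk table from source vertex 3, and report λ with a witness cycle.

q=0: [∞, ∞, 0, ∞]
q=1: [∞, 16, 7, -8]
q=2: [-16, -2, -2, -4]
q=3: [-12, -7, 0, -10]
q=4: [-18, -4, -4, -8]
Optimal cycle mean attained by: cycle 3->4->3, total (-8) + 6, length 2.
Answer: λ = -1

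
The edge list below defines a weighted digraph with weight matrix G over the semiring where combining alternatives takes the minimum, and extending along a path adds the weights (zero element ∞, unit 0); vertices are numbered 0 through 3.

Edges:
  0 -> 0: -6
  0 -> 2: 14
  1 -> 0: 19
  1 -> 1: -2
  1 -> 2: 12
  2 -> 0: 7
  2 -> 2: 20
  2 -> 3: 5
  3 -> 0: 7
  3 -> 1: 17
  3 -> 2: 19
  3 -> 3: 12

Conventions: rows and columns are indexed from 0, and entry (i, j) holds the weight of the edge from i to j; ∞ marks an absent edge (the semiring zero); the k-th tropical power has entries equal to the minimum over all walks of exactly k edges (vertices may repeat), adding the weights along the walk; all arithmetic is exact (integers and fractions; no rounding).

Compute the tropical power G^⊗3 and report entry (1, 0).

G^⊗2:
  [-12, ∞, 8, 19]
  [13, -4, 10, 17]
  [1, 22, 21, 17]
  [1, 15, 21, 24]
G^⊗3:
  [-18, 36, 2, 13]
  [7, -6, 8, 15]
  [-5, 20, 15, 26]
  [-5, 13, 15, 26]
Key observation: the optimum is the walk 1->0->0->0, with weight 19 + (-6) + (-6) = 7.
Optimal value attained by: walk 1->0->0->0.
Answer: (G^⊗3)[1][0] = 7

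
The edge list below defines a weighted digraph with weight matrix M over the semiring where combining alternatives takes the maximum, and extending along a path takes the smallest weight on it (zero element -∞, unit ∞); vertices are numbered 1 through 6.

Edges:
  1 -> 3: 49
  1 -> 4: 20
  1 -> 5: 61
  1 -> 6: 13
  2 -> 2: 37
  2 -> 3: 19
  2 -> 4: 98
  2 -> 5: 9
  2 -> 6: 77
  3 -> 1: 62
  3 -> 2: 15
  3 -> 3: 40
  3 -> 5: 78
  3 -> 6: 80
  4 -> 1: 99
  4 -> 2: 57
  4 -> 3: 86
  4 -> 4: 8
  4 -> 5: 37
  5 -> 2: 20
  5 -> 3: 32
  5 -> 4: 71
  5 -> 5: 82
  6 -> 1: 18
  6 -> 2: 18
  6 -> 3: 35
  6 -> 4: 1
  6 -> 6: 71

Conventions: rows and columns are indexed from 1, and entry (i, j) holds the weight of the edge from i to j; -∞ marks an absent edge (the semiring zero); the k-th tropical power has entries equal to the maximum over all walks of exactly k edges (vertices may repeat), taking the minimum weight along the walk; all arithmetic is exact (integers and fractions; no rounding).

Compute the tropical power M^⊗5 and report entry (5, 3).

M^⊗2:
  [49, 20, 40, 61, 61, 49]
  [98, 57, 86, 37, 37, 71]
  [40, 20, 49, 71, 78, 71]
  [62, 37, 49, 57, 78, 80]
  [71, 57, 71, 71, 82, 32]
  [35, 18, 35, 18, 35, 71]
M^⊗3:
  [61, 57, 61, 61, 61, 49]
  [62, 37, 49, 57, 78, 80]
  [71, 57, 71, 71, 78, 71]
  [57, 57, 57, 71, 78, 71]
  [71, 57, 71, 71, 82, 71]
  [35, 20, 35, 35, 35, 71]
M^⊗4:
  [61, 57, 61, 61, 61, 61]
  [57, 57, 57, 71, 78, 71]
  [71, 57, 71, 71, 78, 71]
  [71, 57, 71, 71, 78, 71]
  [71, 57, 71, 71, 82, 71]
  [35, 35, 35, 35, 35, 71]
M^⊗5:
  [61, 57, 61, 61, 61, 61]
  [71, 57, 71, 71, 78, 71]
  [71, 57, 71, 71, 78, 71]
  [71, 57, 71, 71, 78, 71]
  [71, 57, 71, 71, 82, 71]
  [35, 35, 35, 35, 35, 71]
Key observation: the optimum is the walk 5->4->3->5->4->3, with weight 71 min 86 min 78 min 71 min 86 = 71.
Optimal value attained by: walk 5->4->3->5->4->3.
Answer: (M^⊗5)[5][3] = 71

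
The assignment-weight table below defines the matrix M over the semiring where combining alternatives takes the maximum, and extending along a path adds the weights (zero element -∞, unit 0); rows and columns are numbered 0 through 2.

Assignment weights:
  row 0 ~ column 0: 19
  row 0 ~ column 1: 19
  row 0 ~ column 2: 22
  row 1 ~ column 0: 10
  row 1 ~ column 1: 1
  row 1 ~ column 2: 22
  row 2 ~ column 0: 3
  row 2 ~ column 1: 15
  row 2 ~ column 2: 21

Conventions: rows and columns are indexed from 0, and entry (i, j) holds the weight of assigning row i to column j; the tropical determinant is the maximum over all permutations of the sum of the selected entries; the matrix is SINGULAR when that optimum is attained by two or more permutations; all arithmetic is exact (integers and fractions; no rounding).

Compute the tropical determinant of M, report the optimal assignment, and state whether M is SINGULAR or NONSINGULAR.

σ = (0, 1, 2): 19 + 1 + 21 = 41
σ = (0, 2, 1): 19 + 22 + 15 = 56
σ = (1, 0, 2): 19 + 10 + 21 = 50
σ = (1, 2, 0): 19 + 22 + 3 = 44
σ = (2, 0, 1): 22 + 10 + 15 = 47
σ = (2, 1, 0): 22 + 1 + 3 = 26
Optimal value attained by: σ = (0, 2, 1).
Answer: det⊕(M) = 56; verdict: NONSINGULAR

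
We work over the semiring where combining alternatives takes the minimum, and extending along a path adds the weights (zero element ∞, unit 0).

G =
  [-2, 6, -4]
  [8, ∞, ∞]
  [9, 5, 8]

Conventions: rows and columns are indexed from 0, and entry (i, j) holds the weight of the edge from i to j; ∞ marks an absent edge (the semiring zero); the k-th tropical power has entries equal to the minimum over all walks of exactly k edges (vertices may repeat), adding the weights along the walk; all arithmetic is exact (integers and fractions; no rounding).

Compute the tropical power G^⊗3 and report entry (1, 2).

G^⊗2:
  [-4, 1, -6]
  [6, 14, 4]
  [7, 13, 5]
G^⊗3:
  [-6, -1, -8]
  [4, 9, 2]
  [5, 10, 3]
Key observation: the optimum is the walk 1->0->0->2, with weight 8 + (-2) + (-4) = 2.
Optimal value attained by: walk 1->0->0->2.
Answer: (G^⊗3)[1][2] = 2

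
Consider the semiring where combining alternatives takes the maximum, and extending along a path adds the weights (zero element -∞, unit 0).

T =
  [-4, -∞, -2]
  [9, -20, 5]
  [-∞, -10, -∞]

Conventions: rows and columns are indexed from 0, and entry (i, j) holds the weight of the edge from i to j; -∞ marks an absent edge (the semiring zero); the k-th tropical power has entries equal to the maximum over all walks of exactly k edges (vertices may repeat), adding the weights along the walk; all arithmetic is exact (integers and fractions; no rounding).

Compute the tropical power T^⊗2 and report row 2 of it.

T^⊗2:
  [-8, -12, -6]
  [5, -5, 7]
  [-1, -30, -5]
Answer: row 2 of T^⊗2 = [-1, -30, -5]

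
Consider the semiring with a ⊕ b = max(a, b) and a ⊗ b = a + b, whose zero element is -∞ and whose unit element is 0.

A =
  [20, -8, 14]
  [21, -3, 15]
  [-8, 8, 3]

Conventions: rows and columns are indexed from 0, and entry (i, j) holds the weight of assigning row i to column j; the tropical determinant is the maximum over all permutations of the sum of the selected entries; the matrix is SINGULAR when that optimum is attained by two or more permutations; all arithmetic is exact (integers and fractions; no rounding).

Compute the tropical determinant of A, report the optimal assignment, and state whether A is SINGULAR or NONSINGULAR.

σ = (0, 1, 2): 20 + (-3) + 3 = 20
σ = (0, 2, 1): 20 + 15 + 8 = 43
σ = (1, 0, 2): (-8) + 21 + 3 = 16
σ = (1, 2, 0): (-8) + 15 + (-8) = -1
σ = (2, 0, 1): 14 + 21 + 8 = 43
σ = (2, 1, 0): 14 + (-3) + (-8) = 3
Optimal value attained by: σ = (0, 2, 1).
Answer: det⊕(A) = 43; verdict: SINGULAR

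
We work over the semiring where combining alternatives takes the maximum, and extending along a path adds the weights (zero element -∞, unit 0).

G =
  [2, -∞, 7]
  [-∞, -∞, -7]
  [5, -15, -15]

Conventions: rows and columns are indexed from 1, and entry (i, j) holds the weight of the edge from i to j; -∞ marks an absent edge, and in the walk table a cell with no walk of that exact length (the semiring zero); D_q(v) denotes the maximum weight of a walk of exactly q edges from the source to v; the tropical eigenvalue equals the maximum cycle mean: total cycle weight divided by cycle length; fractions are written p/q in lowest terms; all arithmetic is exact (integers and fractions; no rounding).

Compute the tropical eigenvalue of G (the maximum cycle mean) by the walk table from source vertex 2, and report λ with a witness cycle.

q=0: [-∞, 0, -∞]
q=1: [-∞, -∞, -7]
q=2: [-2, -22, -22]
q=3: [0, -37, 5]
Optimal cycle mean attained by: cycle 1->3->1, total 7 + 5, length 2.
Answer: λ = 6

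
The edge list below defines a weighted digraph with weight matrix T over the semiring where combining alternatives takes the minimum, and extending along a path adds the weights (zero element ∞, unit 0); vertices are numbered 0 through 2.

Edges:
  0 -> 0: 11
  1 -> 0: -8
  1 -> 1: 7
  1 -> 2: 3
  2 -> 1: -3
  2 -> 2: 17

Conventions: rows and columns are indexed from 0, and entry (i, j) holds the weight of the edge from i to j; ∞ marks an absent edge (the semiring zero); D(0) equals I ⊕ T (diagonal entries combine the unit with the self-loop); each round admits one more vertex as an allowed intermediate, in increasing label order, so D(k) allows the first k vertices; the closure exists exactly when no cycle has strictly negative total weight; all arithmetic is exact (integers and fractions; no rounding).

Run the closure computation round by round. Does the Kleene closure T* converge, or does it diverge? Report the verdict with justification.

D(0):
  [0, ∞, ∞]
  [-8, 0, 3]
  [∞, -3, 0]
D(1):
  [0, ∞, ∞]
  [-8, 0, 3]
  [∞, -3, 0]
D(2):
  [0, ∞, ∞]
  [-8, 0, 3]
  [-11, -3, 0]
D(3):
  [0, ∞, ∞]
  [-8, 0, 3]
  [-11, -3, 0]
Key observation: every diagonal entry stays at the unit through all rounds, so no improving cycle exists.
Answer: CONVERGES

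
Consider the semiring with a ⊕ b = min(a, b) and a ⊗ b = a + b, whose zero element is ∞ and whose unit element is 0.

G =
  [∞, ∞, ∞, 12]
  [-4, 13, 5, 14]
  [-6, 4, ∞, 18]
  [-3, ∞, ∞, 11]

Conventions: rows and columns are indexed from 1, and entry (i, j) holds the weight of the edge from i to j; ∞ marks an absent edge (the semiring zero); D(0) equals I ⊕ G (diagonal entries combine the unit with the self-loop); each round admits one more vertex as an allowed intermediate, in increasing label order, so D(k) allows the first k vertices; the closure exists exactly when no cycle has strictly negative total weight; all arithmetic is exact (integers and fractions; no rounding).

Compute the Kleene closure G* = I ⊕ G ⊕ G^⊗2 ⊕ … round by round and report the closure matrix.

D(0):
  [0, ∞, ∞, 12]
  [-4, 0, 5, 14]
  [-6, 4, 0, 18]
  [-3, ∞, ∞, 0]
D(1):
  [0, ∞, ∞, 12]
  [-4, 0, 5, 8]
  [-6, 4, 0, 6]
  [-3, ∞, ∞, 0]
D(2):
  [0, ∞, ∞, 12]
  [-4, 0, 5, 8]
  [-6, 4, 0, 6]
  [-3, ∞, ∞, 0]
D(3):
  [0, ∞, ∞, 12]
  [-4, 0, 5, 8]
  [-6, 4, 0, 6]
  [-3, ∞, ∞, 0]
D(4):
  [0, ∞, ∞, 12]
  [-4, 0, 5, 8]
  [-6, 4, 0, 6]
  [-3, ∞, ∞, 0]
Answer: G* = [[0, ∞, ∞, 12], [-4, 0, 5, 8], [-6, 4, 0, 6], [-3, ∞, ∞, 0]]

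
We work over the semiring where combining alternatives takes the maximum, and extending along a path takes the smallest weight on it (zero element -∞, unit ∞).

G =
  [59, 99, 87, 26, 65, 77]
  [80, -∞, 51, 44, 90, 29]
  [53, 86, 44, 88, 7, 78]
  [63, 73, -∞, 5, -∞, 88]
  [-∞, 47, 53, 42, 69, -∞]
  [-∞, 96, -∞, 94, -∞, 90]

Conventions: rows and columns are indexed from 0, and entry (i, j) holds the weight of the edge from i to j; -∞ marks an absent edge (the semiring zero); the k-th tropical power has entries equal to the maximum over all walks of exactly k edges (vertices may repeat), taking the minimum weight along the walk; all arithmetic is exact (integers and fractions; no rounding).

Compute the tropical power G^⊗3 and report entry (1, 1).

G^⊗2:
  [80, 86, 59, 87, 90, 78]
  [59, 80, 80, 51, 69, 77]
  [80, 78, 53, 78, 86, 88]
  [73, 88, 63, 88, 73, 88]
  [53, 53, 53, 53, 69, 53]
  [80, 90, 51, 90, 90, 90]
G^⊗3:
  [80, 80, 80, 78, 86, 87]
  [80, 80, 59, 80, 80, 78]
  [78, 88, 80, 88, 78, 88]
  [80, 88, 73, 88, 88, 88]
  [53, 53, 53, 53, 69, 53]
  [80, 90, 80, 90, 90, 90]
Key observation: the optimum is the walk 1->0->2->1, with weight 80 min 87 min 86 = 80.
Optimal value attained by: walk 1->0->2->1.
Answer: (G^⊗3)[1][1] = 80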